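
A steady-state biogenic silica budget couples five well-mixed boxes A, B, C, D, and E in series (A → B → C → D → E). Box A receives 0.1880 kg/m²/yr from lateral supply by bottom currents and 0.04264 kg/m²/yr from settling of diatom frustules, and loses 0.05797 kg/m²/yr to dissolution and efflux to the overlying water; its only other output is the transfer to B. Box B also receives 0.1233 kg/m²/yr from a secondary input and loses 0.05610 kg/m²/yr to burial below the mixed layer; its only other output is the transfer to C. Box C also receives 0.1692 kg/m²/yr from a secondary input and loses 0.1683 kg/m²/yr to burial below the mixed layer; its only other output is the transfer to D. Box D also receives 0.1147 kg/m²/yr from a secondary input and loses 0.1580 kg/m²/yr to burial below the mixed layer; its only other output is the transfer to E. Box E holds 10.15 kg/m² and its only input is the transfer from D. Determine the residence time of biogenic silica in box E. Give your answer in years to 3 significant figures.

Box A: F(A→B) = (0.1880 + 0.04264) − 0.05797 = 0.17267 kg/m²/yr.
Box B: F(B→C) = (0.17267 + 0.1233) − 0.05610 = 0.23987 kg/m²/yr.
Box C: F(C→D) = (0.23987 + 0.1692) − 0.1683 = 0.24077 kg/m²/yr.
Box D: F(D→E) = (0.24077 + 0.1147) − 0.1580 = 0.19747 kg/m²/yr.
Box E throughput = its input = 0.19747 kg/m²/yr; τ = 10.15 / 0.19747 = 51.40 yr.

51.4 yr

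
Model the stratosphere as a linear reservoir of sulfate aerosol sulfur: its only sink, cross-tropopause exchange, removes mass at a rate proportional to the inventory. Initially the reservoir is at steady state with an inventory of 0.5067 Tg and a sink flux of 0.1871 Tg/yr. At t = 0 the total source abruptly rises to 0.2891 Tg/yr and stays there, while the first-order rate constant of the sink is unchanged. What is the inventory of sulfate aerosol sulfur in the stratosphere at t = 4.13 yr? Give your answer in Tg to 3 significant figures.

Residence time τ = M₀/F₀ = 2.708 yr. The eventual steady state is M_∞ = M₀·(F₁/F₀) = 0.5067 × 0.2891/0.1871 = 0.78293 Tg.
The anomaly ΔM(t) = M(t) − M_∞ decays as ΔM₀·e^(−t/τ) with ΔM₀ = 0.5067 − 0.78293 = −0.2762 Tg.
At t = 4.13 yr, e^(−t/τ) = e^(−1.525) = 0.2176, so ΔM = −0.06011 Tg and M = 0.78293 − 0.06011 = 0.72282 Tg.

0.723 Tg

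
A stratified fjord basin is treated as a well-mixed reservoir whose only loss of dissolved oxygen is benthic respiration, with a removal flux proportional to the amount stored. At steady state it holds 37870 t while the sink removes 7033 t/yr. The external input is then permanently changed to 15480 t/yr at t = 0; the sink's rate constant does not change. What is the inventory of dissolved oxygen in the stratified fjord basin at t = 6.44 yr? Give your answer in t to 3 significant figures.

69600 t

The sink rate constant is k = F₀/M₀ = 7033/37870 = 0.1857 yr⁻¹.
Solving dM/dt = F₁ − kM with M(0) = M₀ gives M(t) = F₁/k + (M₀ − F₁/k)·e^(−kt).
F₁/k = 15480/0.1857 = 83354 t; kt = 0.1857 × 6.44 = 1.196, e^(−kt) = 0.3024.
M(6.44) = 83354 + (37870 − 83354) × 0.3024 = 83354 − 13750 = 69599 t.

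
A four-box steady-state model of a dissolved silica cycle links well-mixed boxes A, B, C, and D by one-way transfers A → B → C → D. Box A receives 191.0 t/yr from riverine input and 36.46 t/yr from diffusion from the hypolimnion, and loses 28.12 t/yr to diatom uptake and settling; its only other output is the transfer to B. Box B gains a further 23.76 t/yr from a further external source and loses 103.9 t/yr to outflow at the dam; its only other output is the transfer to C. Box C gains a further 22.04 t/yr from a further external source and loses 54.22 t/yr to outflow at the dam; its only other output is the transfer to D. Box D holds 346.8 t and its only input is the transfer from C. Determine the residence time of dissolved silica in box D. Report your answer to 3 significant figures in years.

3.99 yr

Box A: F(A→B) = (191.0 + 36.46) − 28.12 = 199.34 t/yr.
Box B: F(B→C) = (199.34 + 23.76) − 103.9 = 119.20 t/yr.
Box C: F(C→D) = (119.20 + 22.04) − 54.22 = 87.020 t/yr.
Box D throughput = its input = 87.020 t/yr; τ = 346.8 / 87.020 = 3.985 yr.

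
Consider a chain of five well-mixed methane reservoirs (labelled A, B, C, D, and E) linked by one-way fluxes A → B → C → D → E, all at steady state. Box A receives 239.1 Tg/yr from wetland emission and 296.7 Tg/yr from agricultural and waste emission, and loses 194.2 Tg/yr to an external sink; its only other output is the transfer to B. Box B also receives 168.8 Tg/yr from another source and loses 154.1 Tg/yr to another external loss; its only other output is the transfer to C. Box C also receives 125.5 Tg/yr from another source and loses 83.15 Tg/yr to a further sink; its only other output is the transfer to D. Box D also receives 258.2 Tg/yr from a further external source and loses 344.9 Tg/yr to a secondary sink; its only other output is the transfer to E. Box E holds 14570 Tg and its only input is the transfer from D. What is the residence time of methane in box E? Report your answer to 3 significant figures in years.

Box A: F(A→B) = (239.1 + 296.7) − 194.2 = 341.60 Tg/yr.
Box B: F(B→C) = (341.60 + 168.8) − 154.1 = 356.30 Tg/yr.
Box C: F(C→D) = (356.30 + 125.5) − 83.15 = 398.65 Tg/yr.
Box D: F(D→E) = (398.65 + 258.2) − 344.9 = 311.95 Tg/yr.
Box E throughput = its input = 311.95 Tg/yr; τ = 14570 / 311.95 = 46.71 yr.

46.7 yr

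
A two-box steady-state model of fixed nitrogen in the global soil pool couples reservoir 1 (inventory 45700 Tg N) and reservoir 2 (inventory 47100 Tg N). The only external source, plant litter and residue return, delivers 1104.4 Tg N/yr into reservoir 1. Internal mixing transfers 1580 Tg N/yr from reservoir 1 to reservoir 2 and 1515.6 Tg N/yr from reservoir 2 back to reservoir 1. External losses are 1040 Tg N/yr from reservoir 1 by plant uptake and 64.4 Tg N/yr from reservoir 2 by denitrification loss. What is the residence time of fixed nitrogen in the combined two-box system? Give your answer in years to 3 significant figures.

84.0 yr

For the system as a whole, the A↔B exchange is internal and contributes nothing to the throughput; only the external sinks remove mass.
M_total = 45700 + 47100 = 92800 Tg N.
ΣF_external_out = 1040 + 64.4 = 1104.4 Tg N/yr.
τ = M_total / ΣF_ext = 92800 / 1104.4 = 84.03 yr.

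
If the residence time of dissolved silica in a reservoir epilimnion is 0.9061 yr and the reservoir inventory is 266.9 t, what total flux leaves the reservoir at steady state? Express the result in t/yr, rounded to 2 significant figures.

290 t/yr

F = M / τ = 266.9 / 0.9061 = 294.6 t/yr.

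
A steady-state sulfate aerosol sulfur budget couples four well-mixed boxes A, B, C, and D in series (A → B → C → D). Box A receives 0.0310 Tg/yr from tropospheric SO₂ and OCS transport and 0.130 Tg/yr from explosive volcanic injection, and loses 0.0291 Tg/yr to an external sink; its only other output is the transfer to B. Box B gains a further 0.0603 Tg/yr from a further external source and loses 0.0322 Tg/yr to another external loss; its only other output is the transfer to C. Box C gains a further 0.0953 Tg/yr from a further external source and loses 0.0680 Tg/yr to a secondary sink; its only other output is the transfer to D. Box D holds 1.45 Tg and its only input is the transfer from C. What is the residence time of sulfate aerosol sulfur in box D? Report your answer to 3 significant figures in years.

7.74 yr

Box A: F(A→B) = (0.0310 + 0.130) − 0.0291 = 0.13190 Tg/yr.
Box B: F(B→C) = (0.13190 + 0.0603) − 0.0322 = 0.16000 Tg/yr.
Box C: F(C→D) = (0.16000 + 0.0953) − 0.0680 = 0.18730 Tg/yr.
Box D throughput = its input = 0.18730 Tg/yr; τ = 1.45 / 0.18730 = 7.742 yr.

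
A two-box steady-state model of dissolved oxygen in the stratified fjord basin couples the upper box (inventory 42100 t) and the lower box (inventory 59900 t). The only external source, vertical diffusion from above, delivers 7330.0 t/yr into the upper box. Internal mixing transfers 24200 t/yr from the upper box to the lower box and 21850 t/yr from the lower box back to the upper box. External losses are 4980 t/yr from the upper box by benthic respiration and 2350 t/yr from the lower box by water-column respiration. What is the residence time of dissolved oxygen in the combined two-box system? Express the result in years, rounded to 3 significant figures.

Residence time in the combined system uses the total inventory and the total *external* removal — internal exchanges between the two boxes cancel.
M_total = 42100 + 59900 = 102000 t.
ΣF_external_out = 4980 + 2350 = 7330.0 t/yr.
τ = M_total / ΣF_ext = 102000 / 7330.0 = 13.92 yr.

13.9 yr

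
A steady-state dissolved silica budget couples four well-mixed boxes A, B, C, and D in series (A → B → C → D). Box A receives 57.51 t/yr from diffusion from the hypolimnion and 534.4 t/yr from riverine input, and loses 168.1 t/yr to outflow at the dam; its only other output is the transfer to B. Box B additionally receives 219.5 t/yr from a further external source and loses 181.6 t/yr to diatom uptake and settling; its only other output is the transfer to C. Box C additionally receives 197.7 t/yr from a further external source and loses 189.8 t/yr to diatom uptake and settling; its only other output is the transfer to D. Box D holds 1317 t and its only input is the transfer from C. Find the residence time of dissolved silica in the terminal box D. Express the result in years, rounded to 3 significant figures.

Box A: F(A→B) = (57.51 + 534.4) − 168.1 = 423.81 t/yr.
Box B: F(B→C) = (423.81 + 219.5) − 181.6 = 461.71 t/yr.
Box C: F(C→D) = (461.71 + 197.7) − 189.8 = 469.61 t/yr.
Box D throughput = its input = 469.61 t/yr; τ = 1317 / 469.61 = 2.804 yr.

2.80 yr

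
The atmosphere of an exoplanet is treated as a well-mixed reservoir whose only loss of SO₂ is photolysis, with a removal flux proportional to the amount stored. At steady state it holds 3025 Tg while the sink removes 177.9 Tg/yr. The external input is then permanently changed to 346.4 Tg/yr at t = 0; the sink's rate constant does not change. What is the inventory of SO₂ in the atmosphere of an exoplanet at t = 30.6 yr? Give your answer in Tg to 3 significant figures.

The sink rate constant is k = F₀/M₀ = 177.9/3025 = 0.05881 yr⁻¹.
Solving dM/dt = F₁ − kM with M(0) = M₀ gives M(t) = F₁/k + (M₀ − F₁/k)·e^(−kt).
F₁/k = 346.4/0.05881 = 5890.2 Tg; kt = 0.05881 × 30.6 = 1.800, e^(−kt) = 0.1654.
M(30.6) = 5890.2 + (3025 − 5890.2) × 0.1654 = 5890.2 − 473.8 = 5416.4 Tg.

5420 Tg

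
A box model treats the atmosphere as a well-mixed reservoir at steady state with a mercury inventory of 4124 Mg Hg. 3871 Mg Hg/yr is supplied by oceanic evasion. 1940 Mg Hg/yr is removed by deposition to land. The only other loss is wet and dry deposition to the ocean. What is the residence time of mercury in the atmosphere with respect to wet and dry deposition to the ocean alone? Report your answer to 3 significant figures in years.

At steady state ΣF_in = ΣF_out.
ΣF_in = 3871.0 Mg Hg/yr.
Wet and dry deposition to the ocean flux = ΣF_in − (1940) = 3871.0 − 1940 = 1931 Mg Hg/yr.
τ = M / F = 4124 / 1931 = 2.136 yr.

2.14 yr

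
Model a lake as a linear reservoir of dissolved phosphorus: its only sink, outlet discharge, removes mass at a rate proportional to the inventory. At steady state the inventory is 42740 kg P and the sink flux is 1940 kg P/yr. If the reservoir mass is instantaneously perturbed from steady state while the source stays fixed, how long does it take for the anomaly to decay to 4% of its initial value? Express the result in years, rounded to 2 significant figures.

For a linear reservoir the anomaly decays as exp(−t/τ) with τ = M/F = 42740/1940 = 22.03 yr.
exp(−t/τ) = 0.04 ⇒ t = −τ ln(0.04) = 22.03 × 3.219 = 70.91 yr.

71 yr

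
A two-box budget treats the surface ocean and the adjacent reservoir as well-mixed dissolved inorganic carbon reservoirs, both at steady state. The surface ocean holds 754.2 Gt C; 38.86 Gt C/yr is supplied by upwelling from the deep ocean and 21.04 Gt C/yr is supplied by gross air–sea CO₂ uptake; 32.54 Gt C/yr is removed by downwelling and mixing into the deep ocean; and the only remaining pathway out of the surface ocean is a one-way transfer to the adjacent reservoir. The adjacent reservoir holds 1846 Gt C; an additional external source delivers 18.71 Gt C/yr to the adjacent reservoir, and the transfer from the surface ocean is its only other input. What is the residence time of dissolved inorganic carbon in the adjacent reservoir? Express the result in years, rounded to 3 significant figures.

Balance the surface ocean: ΣF_in = 38.86 + 21.04 = 59.900 Gt C/yr.
Transfer to the adjacent reservoir = ΣF_in − (32.54) = 27.360 Gt C/yr.
Total input to the adjacent reservoir = 27.360 + 18.71 = 46.070 Gt C/yr; at steady state this equals its total output.
τ = M / F = 1846 / 46.070 = 40.07 yr.

40.1 yr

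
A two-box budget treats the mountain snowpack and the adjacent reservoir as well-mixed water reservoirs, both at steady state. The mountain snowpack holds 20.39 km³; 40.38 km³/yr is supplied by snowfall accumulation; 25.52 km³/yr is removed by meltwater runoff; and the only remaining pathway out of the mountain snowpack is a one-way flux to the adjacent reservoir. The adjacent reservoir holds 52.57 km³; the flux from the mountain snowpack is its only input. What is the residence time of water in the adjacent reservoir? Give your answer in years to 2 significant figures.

3.5 yr

Balance the mountain snowpack: ΣF_in = 40.380 km³/yr.
Flux to the adjacent reservoir = ΣF_in − (25.52) = 14.860 km³/yr.
At steady state the output of the adjacent reservoir equals its input, 14.860 km³/yr.
τ = M / F = 52.57 / 14.860 = 3.538 yr.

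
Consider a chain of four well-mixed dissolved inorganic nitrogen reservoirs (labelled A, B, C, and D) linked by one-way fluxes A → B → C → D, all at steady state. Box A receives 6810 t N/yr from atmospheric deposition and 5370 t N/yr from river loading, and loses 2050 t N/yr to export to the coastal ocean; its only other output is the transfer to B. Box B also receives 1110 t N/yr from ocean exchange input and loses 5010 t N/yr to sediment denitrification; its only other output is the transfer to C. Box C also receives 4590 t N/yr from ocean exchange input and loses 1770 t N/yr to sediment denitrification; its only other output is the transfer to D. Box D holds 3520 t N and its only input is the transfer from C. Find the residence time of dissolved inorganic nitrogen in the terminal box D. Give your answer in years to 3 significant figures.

0.389 yr

Box A: F(A→B) = (6810 + 5370) − 2050 = 10130 t N/yr.
Box B: F(B→C) = (10130 + 1110) − 5010 = 6230.0 t N/yr.
Box C: F(C→D) = (6230.0 + 4590) − 1770 = 9050.0 t N/yr.
Box D throughput = its input = 9050.0 t N/yr; τ = 3520 / 9050.0 = 0.3890 yr.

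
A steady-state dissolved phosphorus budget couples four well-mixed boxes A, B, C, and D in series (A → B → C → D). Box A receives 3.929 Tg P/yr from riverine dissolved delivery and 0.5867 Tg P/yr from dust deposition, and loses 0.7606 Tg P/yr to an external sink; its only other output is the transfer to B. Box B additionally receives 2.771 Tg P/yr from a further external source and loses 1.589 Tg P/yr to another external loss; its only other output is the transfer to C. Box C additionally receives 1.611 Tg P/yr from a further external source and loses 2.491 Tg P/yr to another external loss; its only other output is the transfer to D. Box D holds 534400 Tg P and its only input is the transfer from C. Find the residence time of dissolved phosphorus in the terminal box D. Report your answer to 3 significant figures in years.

Box A: F(A→B) = (3.929 + 0.5867) − 0.7606 = 3.7551 Tg P/yr.
Box B: F(B→C) = (3.7551 + 2.771) − 1.589 = 4.9371 Tg P/yr.
Box C: F(C→D) = (4.9371 + 1.611) − 2.491 = 4.0571 Tg P/yr.
Box D throughput = its input = 4.0571 Tg P/yr; τ = 534400 / 4.0571 = 131700 yr.

132000 yr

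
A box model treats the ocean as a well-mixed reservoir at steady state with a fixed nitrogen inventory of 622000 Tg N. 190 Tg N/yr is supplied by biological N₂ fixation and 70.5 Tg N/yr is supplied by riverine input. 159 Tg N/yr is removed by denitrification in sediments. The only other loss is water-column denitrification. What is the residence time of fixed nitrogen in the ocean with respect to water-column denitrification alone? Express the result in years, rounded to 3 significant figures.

6130 yr

At steady state ΣF_in = ΣF_out.
ΣF_in = 190 + 70.5 = 260.50 Tg N/yr.
Water-column denitrification flux = ΣF_in − (159) = 260.50 − 159.0 = 101.5 Tg N/yr.
τ = M / F = 622000 / 101.5 = 6128 yr.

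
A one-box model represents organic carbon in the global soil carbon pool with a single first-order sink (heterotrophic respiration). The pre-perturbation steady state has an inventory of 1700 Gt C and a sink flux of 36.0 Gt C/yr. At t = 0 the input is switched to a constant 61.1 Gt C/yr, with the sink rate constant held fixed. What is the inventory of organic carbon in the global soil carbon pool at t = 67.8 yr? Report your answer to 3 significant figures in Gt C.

2600 Gt C

τ = M₀/F₀ = 1700/36.0 = 47.22 yr; rate constant k = 1/τ.
New steady state M_∞ = F₁/k = F₁·τ = 61.1 × 47.22 = 2885.3 Gt C.
M(t) = M_∞ + (M₀ − M_∞)·e^(−t/τ); t/τ = 67.8/47.22 = 1.436, so e^(−t/τ) = 0.2379.
M(t) = 2885.3 − 1185 × 0.2379 = 2603.3 Gt C.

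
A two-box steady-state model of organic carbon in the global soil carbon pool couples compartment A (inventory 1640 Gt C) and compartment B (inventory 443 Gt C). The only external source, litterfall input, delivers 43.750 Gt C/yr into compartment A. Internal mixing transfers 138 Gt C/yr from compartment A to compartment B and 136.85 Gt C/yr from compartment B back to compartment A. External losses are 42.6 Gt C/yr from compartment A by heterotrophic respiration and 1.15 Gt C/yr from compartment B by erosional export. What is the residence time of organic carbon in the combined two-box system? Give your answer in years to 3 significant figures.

47.6 yr

For the system as a whole, the A↔B exchange is internal and contributes nothing to the throughput; only the external sinks remove mass.
M_total = 1640 + 443 = 2083.0 Gt C.
ΣF_external_out = 42.6 + 1.15 = 43.750 Gt C/yr.
τ = M_total / ΣF_ext = 2083.0 / 43.750 = 47.61 yr.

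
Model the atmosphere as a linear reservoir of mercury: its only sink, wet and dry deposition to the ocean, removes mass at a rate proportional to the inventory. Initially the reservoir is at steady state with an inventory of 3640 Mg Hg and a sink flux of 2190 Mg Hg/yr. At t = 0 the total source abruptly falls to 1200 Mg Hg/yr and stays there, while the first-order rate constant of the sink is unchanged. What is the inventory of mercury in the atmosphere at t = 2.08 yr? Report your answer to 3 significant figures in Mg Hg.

2470 Mg Hg

The sink rate constant is k = F₀/M₀ = 2190/3640 = 0.6016 yr⁻¹.
Solving dM/dt = F₁ − kM with M(0) = M₀ gives M(t) = F₁/k + (M₀ − F₁/k)·e^(−kt).
F₁/k = 1200/0.6016 = 1994.5 Mg Hg; kt = 0.6016 × 2.08 = 1.251, e^(−kt) = 0.2861.
M(2.08) = 1994.5 + (3640 − 1994.5) × 0.2861 = 1994.5 + 470.8 = 2465.3 Mg Hg.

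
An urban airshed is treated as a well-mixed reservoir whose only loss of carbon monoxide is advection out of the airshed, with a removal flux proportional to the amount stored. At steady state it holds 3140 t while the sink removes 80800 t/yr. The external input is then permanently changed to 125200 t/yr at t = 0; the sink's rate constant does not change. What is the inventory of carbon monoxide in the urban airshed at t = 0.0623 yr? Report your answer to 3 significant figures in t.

4520 t

Residence time τ = M₀/F₀ = 0.03886 yr. The eventual steady state is M_∞ = M₀·(F₁/F₀) = 3140 × 125200/80800 = 4865.4 t.
The anomaly ΔM(t) = M(t) − M_∞ decays as ΔM₀·e^(−t/τ) with ΔM₀ = 3140 − 4865.4 = −1725 t.
At t = 0.0623 yr, e^(−t/τ) = e^(−1.603) = 0.2013, so ΔM = −347.3 t and M = 4865.4 − 347.3 = 4518.2 t.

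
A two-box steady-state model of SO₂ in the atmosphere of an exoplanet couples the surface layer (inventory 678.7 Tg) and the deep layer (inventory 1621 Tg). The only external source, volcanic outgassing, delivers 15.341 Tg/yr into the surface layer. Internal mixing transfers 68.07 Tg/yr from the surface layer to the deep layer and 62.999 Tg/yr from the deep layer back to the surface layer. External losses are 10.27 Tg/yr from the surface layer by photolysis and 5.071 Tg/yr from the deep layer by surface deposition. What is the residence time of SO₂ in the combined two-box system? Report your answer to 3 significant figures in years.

For the system as a whole, the A↔B exchange is internal and contributes nothing to the throughput; only the external sinks remove mass.
M_total = 678.7 + 1621 = 2299.7 Tg.
ΣF_external_out = 10.27 + 5.071 = 15.341 Tg/yr.
τ = M_total / ΣF_ext = 2299.7 / 15.341 = 149.9 yr.

150 yr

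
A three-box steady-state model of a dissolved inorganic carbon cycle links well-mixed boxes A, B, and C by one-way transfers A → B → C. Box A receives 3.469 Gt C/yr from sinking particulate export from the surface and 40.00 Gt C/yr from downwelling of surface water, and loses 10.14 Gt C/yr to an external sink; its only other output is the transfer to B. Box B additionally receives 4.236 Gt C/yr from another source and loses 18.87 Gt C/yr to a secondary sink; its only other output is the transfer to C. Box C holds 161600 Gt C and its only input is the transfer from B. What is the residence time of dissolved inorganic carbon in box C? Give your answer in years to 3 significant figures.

8640 yr

Box A: F(A→B) = (3.469 + 40.00) − 10.14 = 33.329 Gt C/yr.
Box B: F(B→C) = (33.329 + 4.236) − 18.87 = 18.695 Gt C/yr.
Box C throughput = its input = 18.695 Gt C/yr; τ = 161600 / 18.695 = 8644 yr.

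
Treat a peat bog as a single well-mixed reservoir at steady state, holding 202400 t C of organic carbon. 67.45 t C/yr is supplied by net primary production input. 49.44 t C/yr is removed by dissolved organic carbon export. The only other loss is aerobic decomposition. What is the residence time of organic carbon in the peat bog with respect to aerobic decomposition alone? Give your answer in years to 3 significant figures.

At steady state ΣF_in = ΣF_out.
ΣF_in = 67.450 t C/yr.
Aerobic decomposition flux = ΣF_in − (49.44) = 67.450 − 49.44 = 18.01 t C/yr.
τ = M / F = 202400 / 18.01 = 11240 yr.

11200 yr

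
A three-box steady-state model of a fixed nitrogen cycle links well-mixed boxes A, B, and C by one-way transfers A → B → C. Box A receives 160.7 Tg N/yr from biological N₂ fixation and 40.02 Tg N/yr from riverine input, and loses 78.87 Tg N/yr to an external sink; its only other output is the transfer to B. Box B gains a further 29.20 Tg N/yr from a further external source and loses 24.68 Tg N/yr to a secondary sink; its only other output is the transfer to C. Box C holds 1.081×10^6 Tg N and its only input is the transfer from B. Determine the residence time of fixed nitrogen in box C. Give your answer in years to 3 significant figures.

Box A: F(A→B) = (160.7 + 40.02) − 78.87 = 121.85 Tg N/yr.
Box B: F(B→C) = (121.85 + 29.20) − 24.68 = 126.37 Tg N/yr.
Box C throughput = its input = 126.37 Tg N/yr; τ = 1.081×10^6 / 126.37 = 8554 yr.

8550 yr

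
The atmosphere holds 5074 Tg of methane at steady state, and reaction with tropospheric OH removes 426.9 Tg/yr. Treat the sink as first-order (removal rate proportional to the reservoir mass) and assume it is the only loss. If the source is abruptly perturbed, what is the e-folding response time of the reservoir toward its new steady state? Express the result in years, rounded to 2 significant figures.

12 yr

For a linear reservoir the response time equals the residence time τ = M/F.
τ = 5074 / 426.9 = 11.89 yr.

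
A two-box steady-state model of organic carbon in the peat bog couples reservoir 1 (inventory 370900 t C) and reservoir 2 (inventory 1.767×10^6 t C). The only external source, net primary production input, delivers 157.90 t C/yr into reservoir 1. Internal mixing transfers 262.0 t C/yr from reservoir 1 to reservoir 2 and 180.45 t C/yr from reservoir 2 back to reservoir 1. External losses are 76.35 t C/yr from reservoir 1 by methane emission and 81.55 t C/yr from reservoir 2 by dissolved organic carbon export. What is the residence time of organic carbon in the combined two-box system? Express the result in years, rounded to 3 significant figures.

For the system as a whole, the A↔B exchange is internal and contributes nothing to the throughput; only the external sinks remove mass.
M_total = 370900 + 1.767×10^6 = 2.1379×10^6 t C.
ΣF_external_out = 76.35 + 81.55 = 157.90 t C/yr.
τ = M_total / ΣF_ext = 2.1379×10^6 / 157.90 = 13540 yr.

13500 yr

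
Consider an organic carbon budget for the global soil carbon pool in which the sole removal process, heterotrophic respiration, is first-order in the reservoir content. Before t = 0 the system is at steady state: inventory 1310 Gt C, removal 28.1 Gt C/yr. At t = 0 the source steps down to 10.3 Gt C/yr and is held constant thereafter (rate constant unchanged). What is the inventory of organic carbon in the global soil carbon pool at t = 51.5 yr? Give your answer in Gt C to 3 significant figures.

The sink rate constant is k = F₀/M₀ = 28.1/1310 = 0.02145 yr⁻¹.
Solving dM/dt = F₁ − kM with M(0) = M₀ gives M(t) = F₁/k + (M₀ − F₁/k)·e^(−kt).
F₁/k = 10.3/0.02145 = 480.18 Gt C; kt = 0.02145 × 51.5 = 1.105, e^(−kt) = 0.3313.
M(51.5) = 480.18 + (1310 − 480.18) × 0.3313 = 480.18 + 274.9 = 755.11 Gt C.

755 Gt C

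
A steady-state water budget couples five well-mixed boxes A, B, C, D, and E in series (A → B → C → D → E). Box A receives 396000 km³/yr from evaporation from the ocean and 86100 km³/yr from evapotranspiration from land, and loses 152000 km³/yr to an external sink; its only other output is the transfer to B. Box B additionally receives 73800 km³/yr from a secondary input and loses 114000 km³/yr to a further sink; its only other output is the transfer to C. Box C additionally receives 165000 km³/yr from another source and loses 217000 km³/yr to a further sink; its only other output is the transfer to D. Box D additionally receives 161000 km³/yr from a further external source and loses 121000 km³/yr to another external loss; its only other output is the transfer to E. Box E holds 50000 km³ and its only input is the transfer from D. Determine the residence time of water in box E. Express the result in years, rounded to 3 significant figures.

0.180 yr

Box A: F(A→B) = (396000 + 86100) − 152000 = 330100 km³/yr.
Box B: F(B→C) = (330100 + 73800) − 114000 = 289900 km³/yr.
Box C: F(C→D) = (289900 + 165000) − 217000 = 237900 km³/yr.
Box D: F(D→E) = (237900 + 161000) − 121000 = 277900 km³/yr.
Box E throughput = its input = 277900 km³/yr; τ = 50000 / 277900 = 0.1799 yr.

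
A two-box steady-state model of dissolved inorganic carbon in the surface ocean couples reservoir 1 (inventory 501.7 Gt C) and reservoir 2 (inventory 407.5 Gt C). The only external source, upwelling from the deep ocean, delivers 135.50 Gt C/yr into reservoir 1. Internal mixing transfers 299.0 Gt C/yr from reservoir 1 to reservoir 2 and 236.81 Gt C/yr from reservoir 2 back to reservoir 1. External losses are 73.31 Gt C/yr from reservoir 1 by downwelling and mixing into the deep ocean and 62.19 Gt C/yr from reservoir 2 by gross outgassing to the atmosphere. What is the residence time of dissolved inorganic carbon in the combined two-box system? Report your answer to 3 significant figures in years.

6.71 yr

For the system as a whole, the A↔B exchange is internal and contributes nothing to the throughput; only the external sinks remove mass.
M_total = 501.7 + 407.5 = 909.20 Gt C.
ΣF_external_out = 73.31 + 62.19 = 135.50 Gt C/yr.
τ = M_total / ΣF_ext = 909.20 / 135.50 = 6.710 yr.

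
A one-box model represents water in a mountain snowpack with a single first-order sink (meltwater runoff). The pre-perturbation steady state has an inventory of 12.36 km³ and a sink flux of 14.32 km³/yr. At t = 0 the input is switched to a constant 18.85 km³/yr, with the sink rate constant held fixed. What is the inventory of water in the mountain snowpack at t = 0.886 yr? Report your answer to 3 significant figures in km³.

14.9 km³

τ = M₀/F₀ = 12.36/14.32 = 0.8631 yr; rate constant k = 1/τ.
New steady state M_∞ = F₁/k = F₁·τ = 18.85 × 0.8631 = 16.270 km³.
M(t) = M_∞ + (M₀ − M_∞)·e^(−t/τ); t/τ = 0.886/0.8631 = 1.026, so e^(−t/τ) = 0.3583.
M(t) = 16.270 − 3.910 × 0.3583 = 14.869 km³.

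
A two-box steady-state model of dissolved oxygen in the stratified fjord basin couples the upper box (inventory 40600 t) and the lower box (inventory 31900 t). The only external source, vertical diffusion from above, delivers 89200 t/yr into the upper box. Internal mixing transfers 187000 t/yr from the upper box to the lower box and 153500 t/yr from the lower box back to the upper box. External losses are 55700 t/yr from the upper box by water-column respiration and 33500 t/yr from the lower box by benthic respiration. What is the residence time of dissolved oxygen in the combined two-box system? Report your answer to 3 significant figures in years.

Treat the two boxes together as one reservoir: the mixing fluxes between them are internal recycling, so τ = ΣM / Σ(external losses).
M_total = 40600 + 31900 = 72500 t.
ΣF_external_out = 55700 + 33500 = 89200 t/yr.
τ = M_total / ΣF_ext = 72500 / 89200 = 0.8128 yr.

0.813 yr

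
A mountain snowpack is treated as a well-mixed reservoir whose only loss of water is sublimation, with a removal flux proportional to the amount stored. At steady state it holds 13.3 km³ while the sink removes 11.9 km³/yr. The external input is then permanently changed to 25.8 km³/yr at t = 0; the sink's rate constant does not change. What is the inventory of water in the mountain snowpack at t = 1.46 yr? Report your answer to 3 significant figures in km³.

The sink rate constant is k = F₀/M₀ = 11.9/13.3 = 0.8947 yr⁻¹.
Solving dM/dt = F₁ − kM with M(0) = M₀ gives M(t) = F₁/k + (M₀ − F₁/k)·e^(−kt).
F₁/k = 25.8/0.8947 = 28.835 km³; kt = 0.8947 × 1.46 = 1.306, e^(−kt) = 0.2708.
M(1.46) = 28.835 + (13.3 − 28.835) × 0.2708 = 28.835 − 4.207 = 24.628 km³.

24.6 km³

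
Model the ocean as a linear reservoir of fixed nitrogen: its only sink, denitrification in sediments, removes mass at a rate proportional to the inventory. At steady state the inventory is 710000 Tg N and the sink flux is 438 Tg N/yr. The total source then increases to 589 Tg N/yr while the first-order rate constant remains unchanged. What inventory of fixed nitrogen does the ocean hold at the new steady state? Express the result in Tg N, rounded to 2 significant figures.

Rate constant k = F/M = 438 / 710000 = 0.0006169 yr⁻¹.
At the new steady state, source = k·M_new ⇒ M_new = 589 / 0.0006169 = 954800 Tg N.
(Equivalently M_new = M × F_new/F_old = 710000 × 589/438.)

950000 Tg N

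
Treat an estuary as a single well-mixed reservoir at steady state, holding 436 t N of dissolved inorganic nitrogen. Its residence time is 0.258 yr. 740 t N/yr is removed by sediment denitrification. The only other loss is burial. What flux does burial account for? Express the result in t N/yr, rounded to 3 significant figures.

Total removal F = M/τ = 436 / 0.258 = 1690 t N/yr.
Burial = F − (740) = 1690 − 740.0 = 949.9 t N/yr.

950 t N/yr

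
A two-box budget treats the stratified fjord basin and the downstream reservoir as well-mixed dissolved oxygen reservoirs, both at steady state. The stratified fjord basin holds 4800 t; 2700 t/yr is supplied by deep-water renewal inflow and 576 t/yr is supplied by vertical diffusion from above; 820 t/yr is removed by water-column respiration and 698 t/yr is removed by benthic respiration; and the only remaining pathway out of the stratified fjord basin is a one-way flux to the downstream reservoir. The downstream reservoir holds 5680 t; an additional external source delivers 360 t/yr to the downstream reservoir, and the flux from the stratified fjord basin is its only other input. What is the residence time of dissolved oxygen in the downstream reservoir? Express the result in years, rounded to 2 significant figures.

2.7 yr

Balance the stratified fjord basin: ΣF_in = 2700 + 576 = 3276.0 t/yr.
Flux to the downstream reservoir = ΣF_in − (820 + 698) = 1758.0 t/yr.
Total input to the downstream reservoir = 1758.0 + 360 = 2118.0 t/yr; at steady state this equals its total output.
τ = M / F = 5680 / 2118.0 = 2.682 yr.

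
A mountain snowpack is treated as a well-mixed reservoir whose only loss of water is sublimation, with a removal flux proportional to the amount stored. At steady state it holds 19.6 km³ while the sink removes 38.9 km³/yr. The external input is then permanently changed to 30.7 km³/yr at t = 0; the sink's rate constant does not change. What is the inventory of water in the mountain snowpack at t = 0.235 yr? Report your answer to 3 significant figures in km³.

18.1 km³

The sink rate constant is k = F₀/M₀ = 38.9/19.6 = 1.985 yr⁻¹.
Solving dM/dt = F₁ − kM with M(0) = M₀ gives M(t) = F₁/k + (M₀ − F₁/k)·e^(−kt).
F₁/k = 30.7/1.985 = 15.468 km³; kt = 1.985 × 0.235 = 0.4664, e^(−kt) = 0.6273.
M(0.235) = 15.468 + (19.6 − 15.468) × 0.6273 = 15.468 + 2.592 = 18.060 km³.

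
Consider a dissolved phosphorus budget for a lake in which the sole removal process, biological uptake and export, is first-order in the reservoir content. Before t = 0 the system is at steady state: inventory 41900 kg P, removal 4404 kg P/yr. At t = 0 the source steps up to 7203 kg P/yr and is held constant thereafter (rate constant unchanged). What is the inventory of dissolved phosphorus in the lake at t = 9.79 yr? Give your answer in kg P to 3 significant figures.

The sink rate constant is k = F₀/M₀ = 4404/41900 = 0.1051 yr⁻¹.
Solving dM/dt = F₁ − kM with M(0) = M₀ gives M(t) = F₁/k + (M₀ − F₁/k)·e^(−kt).
F₁/k = 7203/0.1051 = 68530 kg P; kt = 0.1051 × 9.79 = 1.029, e^(−kt) = 0.3574.
M(9.79) = 68530 + (41900 − 68530) × 0.3574 = 68530 − 9517 = 59013 kg P.

59000 kg P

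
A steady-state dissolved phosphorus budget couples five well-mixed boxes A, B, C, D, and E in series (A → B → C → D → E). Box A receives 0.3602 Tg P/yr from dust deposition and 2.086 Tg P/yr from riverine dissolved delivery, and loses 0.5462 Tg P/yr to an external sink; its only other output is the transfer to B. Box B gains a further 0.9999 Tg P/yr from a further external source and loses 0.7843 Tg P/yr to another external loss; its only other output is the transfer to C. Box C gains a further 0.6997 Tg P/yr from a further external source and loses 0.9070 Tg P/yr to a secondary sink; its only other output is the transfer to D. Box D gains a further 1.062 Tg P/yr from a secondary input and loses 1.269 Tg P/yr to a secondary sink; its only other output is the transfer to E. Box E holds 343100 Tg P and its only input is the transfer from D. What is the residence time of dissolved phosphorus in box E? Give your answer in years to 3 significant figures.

202000 yr

Box A: F(A→B) = (0.3602 + 2.086) − 0.5462 = 1.9000 Tg P/yr.
Box B: F(B→C) = (1.9000 + 0.9999) − 0.7843 = 2.1156 Tg P/yr.
Box C: F(C→D) = (2.1156 + 0.6997) − 0.9070 = 1.9083 Tg P/yr.
Box D: F(D→E) = (1.9083 + 1.062) − 1.269 = 1.7013 Tg P/yr.
Box E throughput = its input = 1.7013 Tg P/yr; τ = 343100 / 1.7013 = 201700 yr.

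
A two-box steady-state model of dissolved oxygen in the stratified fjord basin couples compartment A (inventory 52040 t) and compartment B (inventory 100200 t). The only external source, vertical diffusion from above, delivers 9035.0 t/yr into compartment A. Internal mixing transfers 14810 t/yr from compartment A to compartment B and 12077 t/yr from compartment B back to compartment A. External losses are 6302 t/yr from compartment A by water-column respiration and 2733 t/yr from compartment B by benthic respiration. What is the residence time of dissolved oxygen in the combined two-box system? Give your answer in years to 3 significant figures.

16.9 yr

Treat the two boxes together as one reservoir: the mixing fluxes between them are internal recycling, so τ = ΣM / Σ(external losses).
M_total = 52040 + 100200 = 152240 t.
ΣF_external_out = 6302 + 2733 = 9035.0 t/yr.
τ = M_total / ΣF_ext = 152240 / 9035.0 = 16.85 yr.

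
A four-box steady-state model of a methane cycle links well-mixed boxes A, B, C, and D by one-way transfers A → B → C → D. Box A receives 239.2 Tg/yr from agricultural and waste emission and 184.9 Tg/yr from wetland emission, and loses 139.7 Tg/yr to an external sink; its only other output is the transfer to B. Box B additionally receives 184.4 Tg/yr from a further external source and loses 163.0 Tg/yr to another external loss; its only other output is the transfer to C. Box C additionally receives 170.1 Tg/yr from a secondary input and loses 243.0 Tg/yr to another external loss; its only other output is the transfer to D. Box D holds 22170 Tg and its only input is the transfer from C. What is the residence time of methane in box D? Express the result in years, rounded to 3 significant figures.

Box A: F(A→B) = (239.2 + 184.9) − 139.7 = 284.40 Tg/yr.
Box B: F(B→C) = (284.40 + 184.4) − 163.0 = 305.80 Tg/yr.
Box C: F(C→D) = (305.80 + 170.1) − 243.0 = 232.90 Tg/yr.
Box D throughput = its input = 232.90 Tg/yr; τ = 22170 / 232.90 = 95.19 yr.

95.2 yr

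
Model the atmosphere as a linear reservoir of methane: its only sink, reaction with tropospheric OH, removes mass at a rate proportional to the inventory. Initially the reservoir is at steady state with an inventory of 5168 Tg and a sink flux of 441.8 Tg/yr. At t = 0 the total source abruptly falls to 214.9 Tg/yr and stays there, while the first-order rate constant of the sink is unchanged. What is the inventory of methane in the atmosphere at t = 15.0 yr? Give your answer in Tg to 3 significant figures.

τ = M₀/F₀ = 5168/441.8 = 11.70 yr; rate constant k = 1/τ.
New steady state M_∞ = F₁/k = F₁·τ = 214.9 × 11.70 = 2513.8 Tg.
M(t) = M_∞ + (M₀ − M_∞)·e^(−t/τ); t/τ = 15.0/11.70 = 1.282, so e^(−t/τ) = 0.2774.
M(t) = 2513.8 + 2654 × 0.2774 = 3250.1 Tg.

3250 Tg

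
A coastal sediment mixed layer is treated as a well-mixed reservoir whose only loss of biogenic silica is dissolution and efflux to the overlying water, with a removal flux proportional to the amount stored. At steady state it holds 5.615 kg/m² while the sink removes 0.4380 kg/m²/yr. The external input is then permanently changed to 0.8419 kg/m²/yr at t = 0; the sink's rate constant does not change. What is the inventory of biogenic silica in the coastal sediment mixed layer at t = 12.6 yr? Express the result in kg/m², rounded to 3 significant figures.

8.86 kg/m²

The sink rate constant is k = F₀/M₀ = 0.4380/5.615 = 0.07801 yr⁻¹.
Solving dM/dt = F₁ − kM with M(0) = M₀ gives M(t) = F₁/k + (M₀ − F₁/k)·e^(−kt).
F₁/k = 0.8419/0.07801 = 10.793 kg/m²; kt = 0.07801 × 12.6 = 0.9829, e^(−kt) = 0.3742.
M(12.6) = 10.793 + (5.615 − 10.793) × 0.3742 = 10.793 − 1.938 = 8.8551 kg/m².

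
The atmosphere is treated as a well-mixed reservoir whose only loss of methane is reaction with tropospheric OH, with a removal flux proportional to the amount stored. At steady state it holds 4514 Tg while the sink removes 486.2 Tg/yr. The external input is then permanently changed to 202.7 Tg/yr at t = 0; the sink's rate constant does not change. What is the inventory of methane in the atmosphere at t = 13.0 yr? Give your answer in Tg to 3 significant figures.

2530 Tg

The sink rate constant is k = F₀/M₀ = 486.2/4514 = 0.1077 yr⁻¹.
Solving dM/dt = F₁ − kM with M(0) = M₀ gives M(t) = F₁/k + (M₀ − F₁/k)·e^(−kt).
F₁/k = 202.7/0.1077 = 1881.9 Tg; kt = 0.1077 × 13.0 = 1.400, e^(−kt) = 0.2465.
M(13.0) = 1881.9 + (4514 − 1881.9) × 0.2465 = 1881.9 + 648.9 = 2530.8 Tg.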